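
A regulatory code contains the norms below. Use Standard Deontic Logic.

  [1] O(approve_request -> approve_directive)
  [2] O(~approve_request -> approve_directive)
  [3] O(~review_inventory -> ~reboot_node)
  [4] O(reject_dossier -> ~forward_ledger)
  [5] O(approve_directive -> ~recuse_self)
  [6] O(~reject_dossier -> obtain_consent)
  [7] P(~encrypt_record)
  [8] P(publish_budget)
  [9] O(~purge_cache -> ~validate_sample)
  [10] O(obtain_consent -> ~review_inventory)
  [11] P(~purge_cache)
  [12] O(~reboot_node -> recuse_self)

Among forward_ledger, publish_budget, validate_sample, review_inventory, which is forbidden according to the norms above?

Premises 2 and 1 cover both cases: O(~approve_request -> approve_directive) and O(approve_request -> approve_directive). Since ~approve_request ∨ approve_request is a tautology, O(approve_directive) follows.
With premise 5, O(approve_directive -> ~recuse_self), the K-axiom yields O(~recuse_self).
Premise 12, O(~reboot_node -> recuse_self), contraposes to O(~recuse_self -> reboot_node); with O(~recuse_self) we get O(reboot_node).
The contrapositive of premise 3 (O(~review_inventory -> ~reboot_node)) is O(reboot_node -> review_inventory), and O(reboot_node) is already established, so O(review_inventory).
The contrapositive of premise 10 (O(obtain_consent -> ~review_inventory)) is O(review_inventory -> ~obtain_consent), and O(review_inventory) is already established, so O(~obtain_consent).
Premise 6 is O(~reject_dossier -> obtain_consent); contrapositively O(~obtain_consent -> reject_dossier). Since O(~obtain_consent) holds, K gives O(reject_dossier).
Premise 4 is O(reject_dossier -> ~forward_ledger); since O(reject_dossier), deontic closure gives O(~forward_ledger).
So O(~forward_ledger) holds, i.e. forward_ledger is forbidden. None of the other listed options is forbidden under the premises.

forward_ledger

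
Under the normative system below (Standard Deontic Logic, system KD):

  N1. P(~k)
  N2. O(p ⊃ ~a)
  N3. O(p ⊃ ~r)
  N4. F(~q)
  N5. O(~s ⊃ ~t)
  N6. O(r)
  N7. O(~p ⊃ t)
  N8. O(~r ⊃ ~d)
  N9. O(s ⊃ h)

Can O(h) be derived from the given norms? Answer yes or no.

Yes

From premise 6 we have O(r).
The contrapositive of premise 3 (O(p ⊃ ~r)) is O(r ⊃ ~p), and O(r) is already established, so O(~p).
Premise 7 is O(~p ⊃ t); since O(~p), deontic closure gives O(t).
Premise 5, O(~s ⊃ ~t), contraposes to O(t ⊃ s); with O(t) we get O(s).
Applying K to premise 9 (O(s ⊃ h)) and O(s) yields O(h).
Premises 1, 2, 4, 8 do not contribute to this derivation.
So O(h) follows.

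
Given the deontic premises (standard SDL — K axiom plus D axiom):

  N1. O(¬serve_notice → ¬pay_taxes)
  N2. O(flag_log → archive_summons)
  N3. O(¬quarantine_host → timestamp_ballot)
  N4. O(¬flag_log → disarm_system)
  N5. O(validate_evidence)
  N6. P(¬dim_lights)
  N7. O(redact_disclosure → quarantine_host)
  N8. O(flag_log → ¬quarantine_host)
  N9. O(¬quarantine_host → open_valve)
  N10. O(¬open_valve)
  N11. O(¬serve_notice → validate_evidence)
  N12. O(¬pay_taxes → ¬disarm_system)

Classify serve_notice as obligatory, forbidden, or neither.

From premise 10 we have O(¬open_valve).
Premise 9, O(¬quarantine_host → open_valve), contraposes to O(¬open_valve → quarantine_host); with O(¬open_valve) we get O(quarantine_host).
The contrapositive of premise 8 (O(flag_log → ¬quarantine_host)) is O(quarantine_host → ¬flag_log), and O(quarantine_host) is already established, so O(¬flag_log).
Premise 4 is O(¬flag_log → disarm_system); since O(¬flag_log), deontic closure gives O(disarm_system).
Premise 12, O(¬pay_taxes → ¬disarm_system), contraposes to O(disarm_system → pay_taxes); with O(disarm_system) we get O(pay_taxes).
Premise 1 is O(¬serve_notice → ¬pay_taxes); contrapositively O(pay_taxes → serve_notice). Since O(pay_taxes) holds, K gives O(serve_notice).
Premises 2, 3, 5, 6, 7, 11 do not contribute to this derivation.
Hence serve_notice is obligatory.

Obligatory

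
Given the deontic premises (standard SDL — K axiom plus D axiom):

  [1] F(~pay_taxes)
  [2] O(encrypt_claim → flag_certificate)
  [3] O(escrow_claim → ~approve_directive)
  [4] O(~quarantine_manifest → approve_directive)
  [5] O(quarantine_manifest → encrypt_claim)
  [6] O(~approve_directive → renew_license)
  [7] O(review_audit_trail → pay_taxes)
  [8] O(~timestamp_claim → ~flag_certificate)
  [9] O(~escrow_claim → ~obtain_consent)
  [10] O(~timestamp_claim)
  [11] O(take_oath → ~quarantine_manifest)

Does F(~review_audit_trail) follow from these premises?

No

Premise 7 is O(review_audit_trail → pay_taxes); even if O(pay_taxes) held, inferring O(review_audit_trail) would be affirming the consequent — invalid.
No other premise forces O(review_audit_trail). An ideal world satisfying every premise can still have ~review_audit_trail true, so F(~review_audit_trail) is not derivable.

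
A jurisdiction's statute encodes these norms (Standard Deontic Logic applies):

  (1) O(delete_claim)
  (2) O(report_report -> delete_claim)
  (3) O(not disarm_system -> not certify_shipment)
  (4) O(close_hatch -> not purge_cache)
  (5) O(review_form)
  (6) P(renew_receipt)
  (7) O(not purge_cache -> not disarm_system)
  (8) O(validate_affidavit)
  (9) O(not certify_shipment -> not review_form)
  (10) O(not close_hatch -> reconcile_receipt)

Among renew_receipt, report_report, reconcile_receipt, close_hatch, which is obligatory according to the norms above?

Premise 5 gives O(review_form).
Premise 9, O(not certify_shipment -> not review_form), contraposes to O(review_form -> certify_shipment); with O(review_form) we get O(certify_shipment).
Premise 3, O(not disarm_system -> not certify_shipment), contraposes to O(certify_shipment -> disarm_system); with O(certify_shipment) we get O(disarm_system).
The contrapositive of premise 7 (O(not purge_cache -> not disarm_system)) is O(disarm_system -> purge_cache), and O(disarm_system) is already established, so O(purge_cache).
Premise 4 is O(close_hatch -> not purge_cache); contrapositively O(purge_cache -> not close_hatch). Since O(purge_cache) holds, K gives O(not close_hatch).
From O(not close_hatch) and premise 10, O(not close_hatch -> reconcile_receipt), we obtain O(reconcile_receipt).
So O(reconcile_receipt) holds — reconcile_receipt is obligatory. None of the other listed options is made obligatory by any chain of premises.

reconcile_receipt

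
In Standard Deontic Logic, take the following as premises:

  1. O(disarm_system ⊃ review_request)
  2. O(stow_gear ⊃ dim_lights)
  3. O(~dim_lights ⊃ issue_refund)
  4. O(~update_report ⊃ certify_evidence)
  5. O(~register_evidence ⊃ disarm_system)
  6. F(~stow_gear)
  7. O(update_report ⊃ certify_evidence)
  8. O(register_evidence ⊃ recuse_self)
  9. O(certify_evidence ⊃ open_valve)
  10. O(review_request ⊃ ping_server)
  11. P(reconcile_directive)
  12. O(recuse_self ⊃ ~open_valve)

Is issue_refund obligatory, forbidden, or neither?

Neither

Premise 3 is O(~dim_lights ⊃ issue_refund), but O(~dim_lights) is not derivable from the premises, so it does not yield O(issue_refund).
No premise or chain of K-axiom applications forces O(issue_refund), and none forces O(~issue_refund). So issue_refund is neither obligatory nor forbidden under these norms.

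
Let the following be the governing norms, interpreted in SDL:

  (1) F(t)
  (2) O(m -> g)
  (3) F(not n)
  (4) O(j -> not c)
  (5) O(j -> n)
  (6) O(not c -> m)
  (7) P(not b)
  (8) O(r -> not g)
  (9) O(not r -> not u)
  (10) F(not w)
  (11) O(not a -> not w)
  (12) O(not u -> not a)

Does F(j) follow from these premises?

Yes

Premise 10 is F(not w), i.e. O(w).
Premise 11, O(not a -> not w), contraposes to O(w -> a); with O(w) we get O(a).
Premise 12, O(not u -> not a), contraposes to O(a -> u); with O(a) we get O(u).
Premise 9, O(not r -> not u), contraposes to O(u -> r); with O(u) we get O(r).
Premise 8 is O(r -> not g); since O(r), deontic closure gives O(not g).
Premise 2, O(m -> g), contraposes to O(not g -> not m); with O(not g) we get O(not m).
Premise 6, O(not c -> m), contraposes to O(not m -> c); with O(not m) we get O(c).
The contrapositive of premise 4 (O(j -> not c)) is O(c -> not j), and O(c) is already established, so O(not j).
Premises 1, 3, 5, 7 do not contribute to this derivation.
So O(not j) holds, i.e. F(j). The claim follows.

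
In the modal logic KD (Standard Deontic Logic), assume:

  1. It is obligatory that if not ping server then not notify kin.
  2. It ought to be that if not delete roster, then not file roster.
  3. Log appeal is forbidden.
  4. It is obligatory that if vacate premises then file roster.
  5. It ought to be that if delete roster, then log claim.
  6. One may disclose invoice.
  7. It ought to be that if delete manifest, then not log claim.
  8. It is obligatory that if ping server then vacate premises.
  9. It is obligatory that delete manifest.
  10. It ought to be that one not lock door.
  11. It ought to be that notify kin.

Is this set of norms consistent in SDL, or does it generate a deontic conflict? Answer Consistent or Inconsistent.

Inconsistent

From premise 11 we have O(notify_kin).
The contrapositive of premise 1 (O(¬ping_server → ¬notify_kin)) is O(notify_kin → ping_server), and O(notify_kin) is already established, so O(ping_server).
From O(ping_server) and premise 8, O(ping_server → vacate_premises), we obtain O(vacate_premises).
With premise 4, O(vacate_premises → file_roster), the K-axiom yields O(file_roster).
Premise 2, O(¬delete_roster → ¬file_roster), contraposes to O(file_roster → delete_roster); with O(file_roster) we get O(delete_roster).
From O(delete_roster) and premise 5, O(delete_roster → log_claim), we obtain O(log_claim).
Premise 7 is O(delete_manifest → ¬log_claim); contrapositively O(log_claim → ¬delete_manifest). Since O(log_claim) holds, K gives O(¬delete_manifest).
However, premise 9 gives O(delete_manifest).
We now have both O(¬delete_manifest) and O(delete_manifest) — delete_manifest is simultaneously obligatory and forbidden, violating the D-axiom.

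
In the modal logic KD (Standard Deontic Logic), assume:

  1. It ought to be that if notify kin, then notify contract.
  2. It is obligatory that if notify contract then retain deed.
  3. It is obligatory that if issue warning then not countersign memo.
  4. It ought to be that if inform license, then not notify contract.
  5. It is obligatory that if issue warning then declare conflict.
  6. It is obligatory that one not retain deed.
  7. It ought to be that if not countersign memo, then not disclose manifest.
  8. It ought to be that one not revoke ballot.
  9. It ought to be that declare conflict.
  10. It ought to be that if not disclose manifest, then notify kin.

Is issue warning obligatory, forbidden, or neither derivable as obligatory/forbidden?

Premise 6 gives O(¬retain_deed).
The contrapositive of premise 2 (O(notify_contract → retain_deed)) is O(¬retain_deed → ¬notify_contract), and O(¬retain_deed) is already established, so O(¬notify_contract).
Premise 1, O(notify_kin → notify_contract), contraposes to O(¬notify_contract → ¬notify_kin); with O(¬notify_contract) we get O(¬notify_kin).
Premise 10 is O(¬disclose_manifest → notify_kin); contrapositively O(¬notify_kin → disclose_manifest). Since O(¬notify_kin) holds, K gives O(disclose_manifest).
Premise 7 is O(¬countersign_memo → ¬disclose_manifest); contrapositively O(disclose_manifest → countersign_memo). Since O(disclose_manifest) holds, K gives O(countersign_memo).
The contrapositive of premise 3 (O(issue_warning → ¬countersign_memo)) is O(countersign_memo → ¬issue_warning), and O(countersign_memo) is already established, so O(¬issue_warning).
Premises 4, 5, 8, 9 do not contribute to this derivation.
Thus O(¬issue_warning), which is F(issue_warning): issue_warning is forbidden.

Forbidden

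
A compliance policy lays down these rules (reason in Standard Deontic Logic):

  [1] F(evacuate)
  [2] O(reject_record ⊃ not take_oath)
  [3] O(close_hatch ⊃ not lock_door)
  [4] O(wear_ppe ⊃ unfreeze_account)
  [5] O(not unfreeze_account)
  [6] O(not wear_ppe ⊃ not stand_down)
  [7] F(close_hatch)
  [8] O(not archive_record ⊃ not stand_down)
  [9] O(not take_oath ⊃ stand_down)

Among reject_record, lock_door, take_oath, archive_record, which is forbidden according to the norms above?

reject_record

Premise 5 states O(not unfreeze_account) outright.
The contrapositive of premise 4 (O(wear_ppe ⊃ unfreeze_account)) is O(not unfreeze_account ⊃ not wear_ppe), and O(not unfreeze_account) is already established, so O(not wear_ppe).
From O(not wear_ppe) and premise 6, O(not wear_ppe ⊃ not stand_down), we obtain O(not stand_down).
Premise 9 is O(not take_oath ⊃ stand_down); contrapositively O(not stand_down ⊃ take_oath). Since O(not stand_down) holds, K gives O(take_oath).
Premise 2, O(reject_record ⊃ not take_oath), contraposes to O(take_oath ⊃ not reject_record); with O(take_oath) we get O(not reject_record).
So O(not reject_record) holds, i.e. reject_record is forbidden. None of the other listed options is forbidden under the premises.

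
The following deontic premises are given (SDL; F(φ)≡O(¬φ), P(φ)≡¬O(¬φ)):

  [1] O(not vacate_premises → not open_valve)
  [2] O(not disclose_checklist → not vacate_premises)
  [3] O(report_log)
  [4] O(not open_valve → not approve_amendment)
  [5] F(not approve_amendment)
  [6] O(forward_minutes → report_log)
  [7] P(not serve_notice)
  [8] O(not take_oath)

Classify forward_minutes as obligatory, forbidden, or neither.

Premise 6 is O(forward_minutes → report_log); even if O(report_log) held, inferring O(forward_minutes) would be affirming the consequent — invalid.
No premise or chain of K-axiom applications forces O(forward_minutes), and none forces O(not forward_minutes). So forward_minutes is neither obligatory nor forbidden under these norms.

Neither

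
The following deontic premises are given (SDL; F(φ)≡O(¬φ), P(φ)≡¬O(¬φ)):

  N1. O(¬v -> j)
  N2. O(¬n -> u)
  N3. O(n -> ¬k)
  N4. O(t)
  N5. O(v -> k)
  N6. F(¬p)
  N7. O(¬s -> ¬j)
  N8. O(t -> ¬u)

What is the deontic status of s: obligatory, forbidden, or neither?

Obligatory

Premise 4 states O(t) outright.
Applying K to premise 8 (O(t -> ¬u)) and O(t) yields O(¬u).
Premise 2, O(¬n -> u), contraposes to O(¬u -> n); with O(¬u) we get O(n).
From O(n) and premise 3, O(n -> ¬k), we obtain O(¬k).
Premise 5, O(v -> k), contraposes to O(¬k -> ¬v); with O(¬k) we get O(¬v).
With premise 1, O(¬v -> j), the K-axiom yields O(j).
Premise 7 is O(¬s -> ¬j); contrapositively O(j -> s). Since O(j) holds, K gives O(s).
Premise 6 does not contribute to this derivation.
Hence s is obligatory.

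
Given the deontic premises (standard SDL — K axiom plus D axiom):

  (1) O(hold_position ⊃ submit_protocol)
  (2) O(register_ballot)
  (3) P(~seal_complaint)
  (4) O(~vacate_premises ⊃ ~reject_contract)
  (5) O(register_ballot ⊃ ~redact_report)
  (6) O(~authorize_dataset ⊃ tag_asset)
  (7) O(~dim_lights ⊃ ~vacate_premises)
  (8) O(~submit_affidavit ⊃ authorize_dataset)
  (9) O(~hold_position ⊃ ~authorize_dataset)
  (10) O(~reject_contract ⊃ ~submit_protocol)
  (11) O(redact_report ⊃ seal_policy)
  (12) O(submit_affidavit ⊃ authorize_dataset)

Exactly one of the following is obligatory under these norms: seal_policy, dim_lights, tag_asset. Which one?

Premises 12 and 8 cover both cases: O(submit_affidavit ⊃ authorize_dataset) and O(~submit_affidavit ⊃ authorize_dataset). Since submit_affidavit ∨ ~submit_affidavit is a tautology, O(authorize_dataset) follows.
The contrapositive of premise 9 (O(~hold_position ⊃ ~authorize_dataset)) is O(authorize_dataset ⊃ hold_position), and O(authorize_dataset) is already established, so O(hold_position).
Applying K to premise 1 (O(hold_position ⊃ submit_protocol)) and O(hold_position) yields O(submit_protocol).
The contrapositive of premise 10 (O(~reject_contract ⊃ ~submit_protocol)) is O(submit_protocol ⊃ reject_contract), and O(submit_protocol) is already established, so O(reject_contract).
Premise 4 is O(~vacate_premises ⊃ ~reject_contract); contrapositively O(reject_contract ⊃ vacate_premises). Since O(reject_contract) holds, K gives O(vacate_premises).
Premise 7, O(~dim_lights ⊃ ~vacate_premises), contraposes to O(vacate_premises ⊃ dim_lights); with O(vacate_premises) we get O(dim_lights).
So O(dim_lights) holds — dim_lights is obligatory. None of the other listed options is made obligatory by any chain of premises.

dim_lights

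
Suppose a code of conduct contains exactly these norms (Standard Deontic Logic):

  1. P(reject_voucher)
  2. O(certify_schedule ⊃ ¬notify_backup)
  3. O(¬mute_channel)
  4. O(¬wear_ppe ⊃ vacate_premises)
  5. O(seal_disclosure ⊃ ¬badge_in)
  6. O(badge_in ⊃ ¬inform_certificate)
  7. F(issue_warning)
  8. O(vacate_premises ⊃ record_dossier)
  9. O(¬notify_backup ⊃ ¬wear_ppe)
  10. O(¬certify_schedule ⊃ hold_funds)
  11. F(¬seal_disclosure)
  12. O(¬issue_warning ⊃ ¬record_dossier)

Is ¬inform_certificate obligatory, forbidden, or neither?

Neither

Premise 6 is O(badge_in ⊃ ¬inform_certificate), but O(badge_in) is not derivable from the premises, so it does not yield O(¬inform_certificate).
No premise or chain of K-axiom applications forces O(¬inform_certificate), and none forces O(inform_certificate). So ¬inform_certificate is neither obligatory nor forbidden under these norms.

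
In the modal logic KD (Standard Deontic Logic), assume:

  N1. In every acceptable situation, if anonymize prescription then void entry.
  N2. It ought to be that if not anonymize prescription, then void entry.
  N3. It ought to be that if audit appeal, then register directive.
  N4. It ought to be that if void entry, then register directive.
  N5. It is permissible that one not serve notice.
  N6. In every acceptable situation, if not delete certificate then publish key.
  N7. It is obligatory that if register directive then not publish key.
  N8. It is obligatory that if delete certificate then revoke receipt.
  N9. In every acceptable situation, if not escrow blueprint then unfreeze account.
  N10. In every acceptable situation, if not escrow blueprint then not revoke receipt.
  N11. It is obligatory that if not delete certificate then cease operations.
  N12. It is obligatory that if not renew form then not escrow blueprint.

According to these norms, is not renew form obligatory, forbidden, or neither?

Forbidden

By case analysis on ¬anonymize_prescription: premise 2 gives O(¬anonymize_prescription → void_entry) and premise 1 gives O(anonymize_prescription → void_entry), so O(void_entry) either way.
From O(void_entry) and premise 4, O(void_entry → register_directive), we obtain O(register_directive).
With premise 7, O(register_directive → ¬publish_key), the K-axiom yields O(¬publish_key).
The contrapositive of premise 6 (O(¬delete_certificate → publish_key)) is O(¬publish_key → delete_certificate), and O(¬publish_key) is already established, so O(delete_certificate).
Premise 8 is O(delete_certificate → revoke_receipt); since O(delete_certificate), deontic closure gives O(revoke_receipt).
Premise 10, O(¬escrow_blueprint → ¬revoke_receipt), contraposes to O(revoke_receipt → escrow_blueprint); with O(revoke_receipt) we get O(escrow_blueprint).
Premise 12, O(¬renew_form → ¬escrow_blueprint), contraposes to O(escrow_blueprint → renew_form); with O(escrow_blueprint) we get O(renew_form).
Premises 3, 5, 9, 11 do not contribute to this derivation.
Thus O(renew_form), which is F(¬renew_form): ¬renew_form is forbidden.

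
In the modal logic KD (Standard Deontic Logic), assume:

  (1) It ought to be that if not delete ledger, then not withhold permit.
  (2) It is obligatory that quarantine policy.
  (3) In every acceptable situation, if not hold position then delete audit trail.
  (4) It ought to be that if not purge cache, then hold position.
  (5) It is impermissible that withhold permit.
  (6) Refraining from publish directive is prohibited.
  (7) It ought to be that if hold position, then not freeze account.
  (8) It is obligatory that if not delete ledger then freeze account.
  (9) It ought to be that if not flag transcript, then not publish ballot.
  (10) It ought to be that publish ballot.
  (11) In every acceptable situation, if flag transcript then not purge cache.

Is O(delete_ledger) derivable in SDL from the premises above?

Yes

Premise 10 states O(publish_ballot) outright.
Premise 9, O(¬flag_transcript → ¬publish_ballot), contraposes to O(publish_ballot → flag_transcript); with O(publish_ballot) we get O(flag_transcript).
With premise 11, O(flag_transcript → ¬purge_cache), the K-axiom yields O(¬purge_cache).
From O(¬purge_cache) and premise 4, O(¬purge_cache → hold_position), we obtain O(hold_position).
Applying K to premise 7 (O(hold_position → ¬freeze_account)) and O(hold_position) yields O(¬freeze_account).
Premise 8 is O(¬delete_ledger → freeze_account); contrapositively O(¬freeze_account → delete_ledger). Since O(¬freeze_account) holds, K gives O(delete_ledger).
Premises 1, 2, 3, 5, 6 do not contribute to this derivation.
So O(delete_ledger) follows.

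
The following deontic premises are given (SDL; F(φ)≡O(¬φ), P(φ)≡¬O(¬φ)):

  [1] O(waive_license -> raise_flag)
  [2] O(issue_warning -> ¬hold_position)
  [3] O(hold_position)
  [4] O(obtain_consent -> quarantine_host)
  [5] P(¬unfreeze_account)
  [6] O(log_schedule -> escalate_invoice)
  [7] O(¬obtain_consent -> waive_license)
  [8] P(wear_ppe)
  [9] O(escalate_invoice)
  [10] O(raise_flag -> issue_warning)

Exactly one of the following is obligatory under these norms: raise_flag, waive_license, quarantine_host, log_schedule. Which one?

From premise 3 we have O(hold_position).
Premise 2 is O(issue_warning -> ¬hold_position); contrapositively O(hold_position -> ¬issue_warning). Since O(hold_position) holds, K gives O(¬issue_warning).
Premise 10, O(raise_flag -> issue_warning), contraposes to O(¬issue_warning -> ¬raise_flag); with O(¬issue_warning) we get O(¬raise_flag).
The contrapositive of premise 1 (O(waive_license -> raise_flag)) is O(¬raise_flag -> ¬waive_license), and O(¬raise_flag) is already established, so O(¬waive_license).
Premise 7, O(¬obtain_consent -> waive_license), contraposes to O(¬waive_license -> obtain_consent); with O(¬waive_license) we get O(obtain_consent).
Premise 4 is O(obtain_consent -> quarantine_host); since O(obtain_consent), deontic closure gives O(quarantine_host).
So O(quarantine_host) holds — quarantine_host is obligatory. None of the other listed options is made obligatory by any chain of premises.

quarantine_host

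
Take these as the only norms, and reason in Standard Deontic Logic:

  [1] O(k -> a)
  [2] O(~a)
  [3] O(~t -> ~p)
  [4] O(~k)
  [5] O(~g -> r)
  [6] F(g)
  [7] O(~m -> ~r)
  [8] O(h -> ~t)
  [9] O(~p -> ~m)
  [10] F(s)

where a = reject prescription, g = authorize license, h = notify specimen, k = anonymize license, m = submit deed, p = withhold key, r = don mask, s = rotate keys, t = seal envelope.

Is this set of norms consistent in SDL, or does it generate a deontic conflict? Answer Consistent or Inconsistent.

Consistent

Premise 1 is O(k -> a), but O(k) is not derivable from the premises, so it does not yield O(a).
So O(a) is not derivable, and the apparent clash with O(~a) does not arise.
A world satisfying every obligation exists (e.g. a=false, g=false, h=false, k=false, m=true, p=true, r=true, s=false, t=true); no atom is both obligatory and forbidden, so the set is consistent.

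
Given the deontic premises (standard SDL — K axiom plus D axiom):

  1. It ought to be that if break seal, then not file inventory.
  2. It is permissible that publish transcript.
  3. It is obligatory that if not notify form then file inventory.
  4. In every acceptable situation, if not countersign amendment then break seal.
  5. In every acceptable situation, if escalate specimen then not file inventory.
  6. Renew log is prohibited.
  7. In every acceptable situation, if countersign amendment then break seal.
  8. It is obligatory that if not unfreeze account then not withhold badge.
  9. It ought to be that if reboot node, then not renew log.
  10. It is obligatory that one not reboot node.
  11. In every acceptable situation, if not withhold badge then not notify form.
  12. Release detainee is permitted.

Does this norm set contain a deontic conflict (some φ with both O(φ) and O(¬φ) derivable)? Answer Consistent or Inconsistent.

Premise 9 is O(reboot_node → ¬renew_log); even if O(¬renew_log) held, inferring O(reboot_node) would be affirming the consequent — invalid.
So O(reboot_node) is not derivable, and the apparent clash with O(¬reboot_node) does not arise.
A world satisfying every obligation exists (e.g. break_seal=true, countersign_amendment=false, escalate_specimen=false, file_inventory=false, notify_form=true, publish_transcript=false, reboot_node=false, release_detainee=false, renew_log=false, unfreeze_account=true, withhold_badge=true); no atom is both obligatory and forbidden, so the set is consistent.

Consistent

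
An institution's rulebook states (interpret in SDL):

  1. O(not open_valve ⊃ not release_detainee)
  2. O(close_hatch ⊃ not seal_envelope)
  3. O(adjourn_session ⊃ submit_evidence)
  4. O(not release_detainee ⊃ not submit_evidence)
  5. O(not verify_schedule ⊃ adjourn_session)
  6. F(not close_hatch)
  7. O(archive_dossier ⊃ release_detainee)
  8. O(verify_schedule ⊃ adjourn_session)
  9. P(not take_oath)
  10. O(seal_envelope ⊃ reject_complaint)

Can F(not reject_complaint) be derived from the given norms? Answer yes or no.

No

Premise 10 is O(seal_envelope ⊃ reject_complaint), but O(seal_envelope) is not derivable from the premises, so it does not yield O(reject_complaint).
No other premise forces O(reject_complaint). An ideal world satisfying every premise can still have not reject_complaint true, so F(not reject_complaint) is not derivable.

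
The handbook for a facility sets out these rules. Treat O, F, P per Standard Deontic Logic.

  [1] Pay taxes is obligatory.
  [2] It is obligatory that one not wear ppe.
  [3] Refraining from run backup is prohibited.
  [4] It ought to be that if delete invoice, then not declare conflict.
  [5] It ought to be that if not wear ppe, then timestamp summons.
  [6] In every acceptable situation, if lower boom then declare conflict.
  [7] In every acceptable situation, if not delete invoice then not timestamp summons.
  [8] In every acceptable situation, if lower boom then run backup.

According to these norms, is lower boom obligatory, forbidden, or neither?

From premise 2 we have O(¬wear_ppe).
From O(¬wear_ppe) and premise 5, O(¬wear_ppe → timestamp_summons), we obtain O(timestamp_summons).
Premise 7, O(¬delete_invoice → ¬timestamp_summons), contraposes to O(timestamp_summons → delete_invoice); with O(timestamp_summons) we get O(delete_invoice).
From O(delete_invoice) and premise 4, O(delete_invoice → ¬declare_conflict), we obtain O(¬declare_conflict).
Premise 6 is O(lower_boom → declare_conflict); contrapositively O(¬declare_conflict → ¬lower_boom). Since O(¬declare_conflict) holds, K gives O(¬lower_boom).
Premises 1, 3, 8 do not contribute to this derivation.
Thus O(¬lower_boom), which is F(lower_boom): lower_boom is forbidden.

Forbidden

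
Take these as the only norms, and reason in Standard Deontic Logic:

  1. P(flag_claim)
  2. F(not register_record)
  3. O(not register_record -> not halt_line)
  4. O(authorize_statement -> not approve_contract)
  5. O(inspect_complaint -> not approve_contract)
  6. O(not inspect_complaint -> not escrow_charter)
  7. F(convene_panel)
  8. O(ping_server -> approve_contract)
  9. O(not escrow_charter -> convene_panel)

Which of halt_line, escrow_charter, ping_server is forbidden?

ping_server

Premise 7 is F(convene_panel), i.e. O(not convene_panel).
Premise 9 is O(not escrow_charter -> convene_panel); contrapositively O(not convene_panel -> escrow_charter). Since O(not convene_panel) holds, K gives O(escrow_charter).
Premise 6, O(not inspect_complaint -> not escrow_charter), contraposes to O(escrow_charter -> inspect_complaint); with O(escrow_charter) we get O(inspect_complaint).
With premise 5, O(inspect_complaint -> not approve_contract), the K-axiom yields O(not approve_contract).
The contrapositive of premise 8 (O(ping_server -> approve_contract)) is O(not approve_contract -> not ping_server), and O(not approve_contract) is already established, so O(not ping_server).
So O(not ping_server) holds, i.e. ping_server is forbidden. None of the other listed options is forbidden under the premises.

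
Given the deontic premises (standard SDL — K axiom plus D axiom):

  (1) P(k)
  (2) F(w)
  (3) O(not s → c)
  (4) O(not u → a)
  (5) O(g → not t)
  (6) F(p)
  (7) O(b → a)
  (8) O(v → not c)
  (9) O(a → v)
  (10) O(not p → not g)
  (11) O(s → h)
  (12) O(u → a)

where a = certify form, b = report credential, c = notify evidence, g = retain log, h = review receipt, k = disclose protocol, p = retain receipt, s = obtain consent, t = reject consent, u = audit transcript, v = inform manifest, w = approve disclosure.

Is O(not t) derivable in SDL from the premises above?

No

Premise 5 is O(g → not t), but O(g) is not derivable from the premises, so it does not yield O(not t).
No other premise forces O(not t). An ideal world satisfying every premise can still have not t false, so O(not t) is not derivable.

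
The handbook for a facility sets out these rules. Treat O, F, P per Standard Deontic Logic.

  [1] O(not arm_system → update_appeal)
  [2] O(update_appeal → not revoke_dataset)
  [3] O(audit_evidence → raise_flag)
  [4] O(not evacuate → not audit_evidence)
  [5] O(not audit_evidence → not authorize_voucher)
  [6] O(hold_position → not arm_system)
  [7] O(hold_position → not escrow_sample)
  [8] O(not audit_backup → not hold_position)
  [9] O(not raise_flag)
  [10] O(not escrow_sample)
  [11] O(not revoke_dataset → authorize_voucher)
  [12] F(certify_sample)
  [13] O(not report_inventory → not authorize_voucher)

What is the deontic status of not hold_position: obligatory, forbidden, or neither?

Obligatory

Premise 9 states O(not raise_flag) outright.
Premise 3, O(audit_evidence → raise_flag), contraposes to O(not raise_flag → not audit_evidence); with O(not raise_flag) we get O(not audit_evidence).
With premise 5, O(not audit_evidence → not authorize_voucher), the K-axiom yields O(not authorize_voucher).
The contrapositive of premise 11 (O(not revoke_dataset → authorize_voucher)) is O(not authorize_voucher → revoke_dataset), and O(not authorize_voucher) is already established, so O(revoke_dataset).
The contrapositive of premise 2 (O(update_appeal → not revoke_dataset)) is O(revoke_dataset → not update_appeal), and O(revoke_dataset) is already established, so O(not update_appeal).
Premise 1, O(not arm_system → update_appeal), contraposes to O(not update_appeal → arm_system); with O(not update_appeal) we get O(arm_system).
The contrapositive of premise 6 (O(hold_position → not arm_system)) is O(arm_system → not hold_position), and O(arm_system) is already established, so O(not hold_position).
Premises 4, 7, 8, 10, 12, 13 do not contribute to this derivation.
Hence not hold_position is obligatory.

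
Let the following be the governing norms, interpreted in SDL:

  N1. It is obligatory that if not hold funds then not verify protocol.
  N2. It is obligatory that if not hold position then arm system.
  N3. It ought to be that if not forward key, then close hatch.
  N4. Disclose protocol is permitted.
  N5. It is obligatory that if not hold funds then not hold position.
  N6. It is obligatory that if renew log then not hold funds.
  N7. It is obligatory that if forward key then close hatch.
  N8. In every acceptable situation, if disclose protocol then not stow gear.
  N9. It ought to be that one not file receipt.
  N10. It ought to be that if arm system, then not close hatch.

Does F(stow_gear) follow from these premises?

No

Premise 8 is O(disclose_protocol → ¬stow_gear), but O(disclose_protocol) is not derivable from the premises (the permission P(disclose_protocol) asserts only ¬O(¬disclose_protocol), not O(disclose_protocol)), so it does not yield O(¬stow_gear).
No other premise forces O(¬stow_gear). An ideal world satisfying every premise can still have stow_gear true, so F(stow_gear) is not derivable.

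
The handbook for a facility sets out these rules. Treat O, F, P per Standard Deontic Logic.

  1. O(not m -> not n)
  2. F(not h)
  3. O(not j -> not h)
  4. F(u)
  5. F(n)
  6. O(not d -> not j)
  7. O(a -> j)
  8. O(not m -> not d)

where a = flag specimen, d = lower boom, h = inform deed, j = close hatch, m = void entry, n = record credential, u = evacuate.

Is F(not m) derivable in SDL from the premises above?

Premise 2, F(not h), is equivalent to O(h).
Premise 3, O(not j -> not h), contraposes to O(h -> j); with O(h) we get O(j).
Premise 6, O(not d -> not j), contraposes to O(j -> d); with O(j) we get O(d).
The contrapositive of premise 8 (O(not m -> not d)) is O(d -> m), and O(d) is already established, so O(m).
Premises 1, 4, 5, 7 do not contribute to this derivation.
So O(m) holds, i.e. F(not m). The claim follows.

Yes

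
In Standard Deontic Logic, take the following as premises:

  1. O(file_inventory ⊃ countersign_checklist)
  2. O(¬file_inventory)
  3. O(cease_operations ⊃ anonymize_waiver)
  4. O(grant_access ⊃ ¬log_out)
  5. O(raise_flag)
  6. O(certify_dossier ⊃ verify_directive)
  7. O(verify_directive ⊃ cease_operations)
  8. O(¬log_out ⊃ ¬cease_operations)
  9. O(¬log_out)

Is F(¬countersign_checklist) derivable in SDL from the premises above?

Premise 1 is O(file_inventory ⊃ countersign_checklist), but O(file_inventory) is not derivable from the premises, so it does not yield O(countersign_checklist).
No other premise forces O(countersign_checklist). An ideal world satisfying every premise can still have ¬countersign_checklist true, so F(¬countersign_checklist) is not derivable.

No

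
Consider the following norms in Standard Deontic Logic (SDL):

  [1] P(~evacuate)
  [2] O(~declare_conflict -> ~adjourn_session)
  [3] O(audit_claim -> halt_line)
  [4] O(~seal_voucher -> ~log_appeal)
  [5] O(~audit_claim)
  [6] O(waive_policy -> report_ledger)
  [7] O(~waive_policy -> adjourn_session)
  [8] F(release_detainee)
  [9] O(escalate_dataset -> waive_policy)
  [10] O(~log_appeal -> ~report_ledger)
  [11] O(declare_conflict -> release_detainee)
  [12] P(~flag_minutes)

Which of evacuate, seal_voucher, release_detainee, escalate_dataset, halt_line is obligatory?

Premise 8, F(release_detainee), is equivalent to O(~release_detainee).
Premise 11, O(declare_conflict -> release_detainee), contraposes to O(~release_detainee -> ~declare_conflict); with O(~release_detainee) we get O(~declare_conflict).
Premise 2 is O(~declare_conflict -> ~adjourn_session); since O(~declare_conflict), deontic closure gives O(~adjourn_session).
Premise 7 is O(~waive_policy -> adjourn_session); contrapositively O(~adjourn_session -> waive_policy). Since O(~adjourn_session) holds, K gives O(waive_policy).
With premise 6, O(waive_policy -> report_ledger), the K-axiom yields O(report_ledger).
Premise 10 is O(~log_appeal -> ~report_ledger); contrapositively O(report_ledger -> log_appeal). Since O(report_ledger) holds, K gives O(log_appeal).
Premise 4, O(~seal_voucher -> ~log_appeal), contraposes to O(log_appeal -> seal_voucher); with O(log_appeal) we get O(seal_voucher).
So O(seal_voucher) holds — seal_voucher is obligatory. None of the other listed options is made obligatory by any chain of premises.

seal_voucher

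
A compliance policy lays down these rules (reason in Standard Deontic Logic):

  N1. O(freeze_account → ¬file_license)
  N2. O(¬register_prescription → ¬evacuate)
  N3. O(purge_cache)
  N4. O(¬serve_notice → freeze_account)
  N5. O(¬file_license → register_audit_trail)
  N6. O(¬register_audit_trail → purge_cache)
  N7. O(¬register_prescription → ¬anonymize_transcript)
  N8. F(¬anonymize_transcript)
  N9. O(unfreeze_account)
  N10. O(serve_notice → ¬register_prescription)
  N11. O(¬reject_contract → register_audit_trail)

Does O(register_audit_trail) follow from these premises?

Yes

Premise 8, F(¬anonymize_transcript), is equivalent to O(anonymize_transcript).
Premise 7 is O(¬register_prescription → ¬anonymize_transcript); contrapositively O(anonymize_transcript → register_prescription). Since O(anonymize_transcript) holds, K gives O(register_prescription).
Premise 10 is O(serve_notice → ¬register_prescription); contrapositively O(register_prescription → ¬serve_notice). Since O(register_prescription) holds, K gives O(¬serve_notice).
With premise 4, O(¬serve_notice → freeze_account), the K-axiom yields O(freeze_account).
Applying K to premise 1 (O(freeze_account → ¬file_license)) and O(freeze_account) yields O(¬file_license).
From O(¬file_license) and premise 5, O(¬file_license → register_audit_trail), we obtain O(register_audit_trail).
Premises 2, 3, 6, 9, 11 do not contribute to this derivation.
So O(register_audit_trail) follows.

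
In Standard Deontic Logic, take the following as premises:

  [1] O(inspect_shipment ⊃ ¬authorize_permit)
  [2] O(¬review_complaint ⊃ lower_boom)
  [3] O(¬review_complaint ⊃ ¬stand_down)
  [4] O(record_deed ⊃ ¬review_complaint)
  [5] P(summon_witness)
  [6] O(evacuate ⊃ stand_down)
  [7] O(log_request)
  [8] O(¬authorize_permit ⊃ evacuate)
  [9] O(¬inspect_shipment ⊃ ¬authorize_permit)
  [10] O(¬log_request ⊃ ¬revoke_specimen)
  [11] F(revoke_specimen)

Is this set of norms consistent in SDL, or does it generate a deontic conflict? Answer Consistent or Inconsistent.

Premise 10 is O(¬log_request ⊃ ¬revoke_specimen); even if O(¬revoke_specimen) held, inferring O(¬log_request) would be affirming the consequent — invalid.
So O(¬log_request) is not derivable, and the apparent clash with O(log_request) does not arise.
A world satisfying every obligation exists (e.g. authorize_permit=false, evacuate=true, inspect_shipment=false, log_request=true, lower_boom=false, record_deed=false, review_complaint=true, revoke_specimen=false, stand_down=true, summon_witness=false); no atom is both obligatory and forbidden, so the set is consistent.

Consistent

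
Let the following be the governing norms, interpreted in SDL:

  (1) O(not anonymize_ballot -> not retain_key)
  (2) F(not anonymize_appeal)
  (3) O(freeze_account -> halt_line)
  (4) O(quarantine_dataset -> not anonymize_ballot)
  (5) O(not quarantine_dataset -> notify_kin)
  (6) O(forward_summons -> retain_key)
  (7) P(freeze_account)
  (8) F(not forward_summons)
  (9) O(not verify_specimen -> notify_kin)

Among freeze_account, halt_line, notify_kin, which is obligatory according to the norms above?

notify_kin

F(not forward_summons) at premise 8 means O(forward_summons).
Applying K to premise 6 (O(forward_summons -> retain_key)) and O(forward_summons) yields O(retain_key).
The contrapositive of premise 1 (O(not anonymize_ballot -> not retain_key)) is O(retain_key -> anonymize_ballot), and O(retain_key) is already established, so O(anonymize_ballot).
The contrapositive of premise 4 (O(quarantine_dataset -> not anonymize_ballot)) is O(anonymize_ballot -> not quarantine_dataset), and O(anonymize_ballot) is already established, so O(not quarantine_dataset).
With premise 5, O(not quarantine_dataset -> notify_kin), the K-axiom yields O(notify_kin).
So O(notify_kin) holds — notify_kin is obligatory. None of the other listed options is made obligatory by any chain of premises.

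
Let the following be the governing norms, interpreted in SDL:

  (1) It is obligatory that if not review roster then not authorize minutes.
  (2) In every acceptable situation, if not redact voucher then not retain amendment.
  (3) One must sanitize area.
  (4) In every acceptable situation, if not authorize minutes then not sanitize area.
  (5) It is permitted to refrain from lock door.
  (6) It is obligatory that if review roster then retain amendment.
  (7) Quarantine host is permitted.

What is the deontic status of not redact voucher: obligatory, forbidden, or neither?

Forbidden

Premise 3 gives O(sanitize_area).
Premise 4, O(¬authorize_minutes → ¬sanitize_area), contraposes to O(sanitize_area → authorize_minutes); with O(sanitize_area) we get O(authorize_minutes).
Premise 1 is O(¬review_roster → ¬authorize_minutes); contrapositively O(authorize_minutes → review_roster). Since O(authorize_minutes) holds, K gives O(review_roster).
From O(review_roster) and premise 6, O(review_roster → retain_amendment), we obtain O(retain_amendment).
Premise 2 is O(¬redact_voucher → ¬retain_amendment); contrapositively O(retain_amendment → redact_voucher). Since O(retain_amendment) holds, K gives O(redact_voucher).
Premises 5, 7 do not contribute to this derivation.
Thus O(redact_voucher), which is F(¬redact_voucher): ¬redact_voucher is forbidden.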